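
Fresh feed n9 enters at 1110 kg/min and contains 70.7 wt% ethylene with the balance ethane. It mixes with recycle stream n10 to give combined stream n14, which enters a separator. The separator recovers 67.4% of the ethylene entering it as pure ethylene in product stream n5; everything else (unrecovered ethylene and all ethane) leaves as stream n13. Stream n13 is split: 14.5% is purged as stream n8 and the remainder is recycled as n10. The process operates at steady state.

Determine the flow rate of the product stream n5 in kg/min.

ethylene in n14: m_A = 1110×0.707 + (1−0.145)·(1−0.674)·m_A, so m_A = 784.77/0.7213 = 1088 kg/min.
Product n5 = 0.674×1088 = 733.34 kg/min.

733.3 kg/min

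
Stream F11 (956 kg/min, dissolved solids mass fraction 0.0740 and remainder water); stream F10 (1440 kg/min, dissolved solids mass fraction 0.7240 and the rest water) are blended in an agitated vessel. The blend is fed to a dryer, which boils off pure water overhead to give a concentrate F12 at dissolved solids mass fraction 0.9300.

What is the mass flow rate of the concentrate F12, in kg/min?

1197 kg/min

dissolved solids entering = 956×0.074 + 1440×0.724 = 1113.3 kg/min.
All dissolved solids reports to F12, so F12 = 1113.3/0.930 = 1197.1 kg/min.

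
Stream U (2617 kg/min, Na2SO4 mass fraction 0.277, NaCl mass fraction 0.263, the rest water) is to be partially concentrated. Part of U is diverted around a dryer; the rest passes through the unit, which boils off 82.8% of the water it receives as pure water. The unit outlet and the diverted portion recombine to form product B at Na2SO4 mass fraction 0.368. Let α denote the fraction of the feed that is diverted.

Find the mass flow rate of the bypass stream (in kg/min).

All 2617×0.277 = 724.91 kg/min of Na2SO4 reaches B, so B = 724.91/0.368 = 1969.9 kg/min and vapour = 647.14 kg/min.
The evaporator receives (1−α)·2617 of feed at 0.460 water and removes 0.828 of that water:
0.828×0.460×(1−α)×2617 = 647.14
(1−α) = 647.14/996.76 = 0.6492;  α = 0.3508.
Bypass flow = 0.3508×2617 = 917.94 kg/min.

917.9 kg/min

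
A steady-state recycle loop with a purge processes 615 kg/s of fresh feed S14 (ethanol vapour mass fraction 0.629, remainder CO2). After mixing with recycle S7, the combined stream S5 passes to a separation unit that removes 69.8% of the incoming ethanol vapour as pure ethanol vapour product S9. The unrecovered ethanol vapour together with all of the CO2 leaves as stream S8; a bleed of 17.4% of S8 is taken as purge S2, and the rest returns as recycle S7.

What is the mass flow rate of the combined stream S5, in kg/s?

1827 kg/s

CO2 enters only via S14 and leaves only via the purge: 615×0.371 = 0.174×(CO2 in S8), and the separation unit passes all CO2, so CO2 in S5 = CO2 in S8 = 1311.3 kg/s.
ethanol vapour in S5: m_A = 615×0.629 + (1−0.174)·(1−0.698)·m_A, so m_A = 386.83/0.7505 = 515.4 kg/s.
S5 = 515.4 + 1311.3 = 1826.7 kg/s.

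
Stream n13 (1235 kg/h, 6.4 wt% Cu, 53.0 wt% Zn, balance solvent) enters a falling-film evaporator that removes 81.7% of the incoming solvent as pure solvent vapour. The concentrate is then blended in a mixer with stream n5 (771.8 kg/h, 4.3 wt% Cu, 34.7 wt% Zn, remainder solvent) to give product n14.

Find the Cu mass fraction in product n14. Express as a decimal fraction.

0.0703

Vapour removed = 0.817×0.406×1235 = 409.65 kg/h; concentrate = 825.35 kg/h.
Cu reaching the mixer = 79.04 (from concentrate) + 771.8×0.043 = 112.23 kg/h.
Product flow = 825.35 + 771.8 = 1597.1 kg/h; Cu fraction = 0.0703.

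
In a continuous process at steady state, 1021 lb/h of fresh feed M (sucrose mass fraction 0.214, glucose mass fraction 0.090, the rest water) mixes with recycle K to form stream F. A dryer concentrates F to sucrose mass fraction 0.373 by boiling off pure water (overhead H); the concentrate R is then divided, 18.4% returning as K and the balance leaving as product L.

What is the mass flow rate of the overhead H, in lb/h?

Overall sucrose balance (none leaves overhead): sucrose in fresh feed = sucrose in product, i.e. 1021×0.214 = (1−0.184)·R·0.373.
R = 218.49/(0.373×0.816) = 717.86 lb/h.
Recycle K = 0.184×717.86 = 132.09 lb/h.
Combined feed F = 1021 + 132.09 = 1153.1 lb/h.
Overhead H = F − R = 1153.1 − 717.86 = 435.23 lb/h.

435.2 lb/h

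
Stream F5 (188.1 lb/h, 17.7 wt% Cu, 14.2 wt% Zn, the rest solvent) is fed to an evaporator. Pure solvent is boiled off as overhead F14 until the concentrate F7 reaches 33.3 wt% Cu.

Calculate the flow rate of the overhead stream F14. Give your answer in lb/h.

Cu is conserved: 188.1×0.177 = 33.294 lb/h all reports to the concentrate.
Concentrate = 33.294/(target fraction) = 99.981 lb/h.
Overhead = 188.1 − 99.981 = 88.119 lb/h.

88.12 lb/h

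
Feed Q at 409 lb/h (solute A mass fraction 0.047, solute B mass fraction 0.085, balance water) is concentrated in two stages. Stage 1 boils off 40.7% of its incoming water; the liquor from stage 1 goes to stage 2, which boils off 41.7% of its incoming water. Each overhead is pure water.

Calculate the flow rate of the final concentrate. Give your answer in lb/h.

176.7 lb/h

water in feed = 409×0.868 = 355.01 lb/h.
After stage 1: water left = (1−0.407)×355.01 = 210.52; stream total = 264.51 lb/h.
After stage 2: water left = (1−0.417)×210.52 = 122.73; final concentrate = 176.72 lb/h.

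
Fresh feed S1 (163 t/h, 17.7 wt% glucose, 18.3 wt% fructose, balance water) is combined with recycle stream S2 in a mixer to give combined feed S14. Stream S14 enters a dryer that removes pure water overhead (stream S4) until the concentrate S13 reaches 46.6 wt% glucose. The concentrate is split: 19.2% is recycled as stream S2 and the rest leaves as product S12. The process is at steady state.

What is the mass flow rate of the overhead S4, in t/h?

101.1 t/h

Overall glucose balance (none leaves overhead): glucose in fresh feed = glucose in product, i.e. 163×0.177 = (1−0.192)·S13·0.466.
S13 = 28.851/(0.466×0.808) = 76.624 t/h.
Recycle S2 = 0.192×76.624 = 14.712 t/h.
Combined feed S14 = 163 + 14.712 = 177.71 t/h.
Overhead S4 = S14 − S13 = 177.71 − 76.624 = 101.09 t/h.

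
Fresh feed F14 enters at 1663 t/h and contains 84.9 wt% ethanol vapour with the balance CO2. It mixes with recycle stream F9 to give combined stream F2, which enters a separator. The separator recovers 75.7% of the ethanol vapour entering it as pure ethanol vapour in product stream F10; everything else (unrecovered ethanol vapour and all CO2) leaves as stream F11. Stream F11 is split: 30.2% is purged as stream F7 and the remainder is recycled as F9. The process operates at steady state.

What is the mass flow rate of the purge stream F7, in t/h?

375.9 t/h

CO2 enters only via F14 and leaves only via the purge: 1663×0.151 = 0.302×(CO2 in F11), and the separator passes all CO2, so CO2 in F2 = CO2 in F11 = 831.5 t/h.
ethanol vapour in F2: m_A = 1663×0.849 + (1−0.302)·(1−0.757)·m_A, so m_A = 1411.9/0.8304 = 1700.3 t/h.
F11 = (1−0.757)×1700.3 + 831.5 = 1244.7 t/h.
Purge F7 = 0.302×1244.7 = 375.89 t/h.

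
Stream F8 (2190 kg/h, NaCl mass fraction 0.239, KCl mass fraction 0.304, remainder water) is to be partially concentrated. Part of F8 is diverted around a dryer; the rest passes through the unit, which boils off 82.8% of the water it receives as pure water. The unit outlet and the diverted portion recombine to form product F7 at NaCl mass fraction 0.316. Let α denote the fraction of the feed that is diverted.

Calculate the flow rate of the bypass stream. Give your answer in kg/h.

779.7 kg/h

All 2190×0.239 = 523.41 kg/h of NaCl reaches F7, so F7 = 523.41/0.316 = 1656.4 kg/h and vapour = 533.64 kg/h.
The evaporator receives (1−α)·2190 of feed at 0.457 water and removes 0.828 of that water:
0.828×0.457×(1−α)×2190 = 533.64
(1−α) = 533.64/828.69 = 0.6440;  α = 0.3560.
Bypass flow = 0.3560×2190 = 779.73 kg/h.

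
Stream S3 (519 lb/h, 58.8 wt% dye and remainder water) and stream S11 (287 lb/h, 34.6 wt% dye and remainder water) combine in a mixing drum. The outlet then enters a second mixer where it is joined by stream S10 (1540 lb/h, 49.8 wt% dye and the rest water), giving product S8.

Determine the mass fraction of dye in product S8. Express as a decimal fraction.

Overall, product flow = 2346 lb/h.
dye in = 519×0.588 + 287×0.346 + 1540×0.498 = 1171.4 lb/h.
dye fraction in S8 = 0.4993.

0.4993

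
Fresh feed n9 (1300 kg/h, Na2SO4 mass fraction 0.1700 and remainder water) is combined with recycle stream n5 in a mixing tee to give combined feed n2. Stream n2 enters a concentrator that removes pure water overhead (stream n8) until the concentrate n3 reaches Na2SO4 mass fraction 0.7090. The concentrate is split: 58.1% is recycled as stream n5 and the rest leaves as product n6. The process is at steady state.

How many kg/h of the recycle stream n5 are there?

432.2 kg/h

Overall Na2SO4 balance (none leaves overhead): Na2SO4 in fresh feed = Na2SO4 in product, i.e. 1300×0.170 = (1−0.581)·n3·0.709.
n3 = 221/(0.709×0.419) = 743.93 kg/h.
Recycle n5 = 0.581×743.93 = 432.22 kg/h.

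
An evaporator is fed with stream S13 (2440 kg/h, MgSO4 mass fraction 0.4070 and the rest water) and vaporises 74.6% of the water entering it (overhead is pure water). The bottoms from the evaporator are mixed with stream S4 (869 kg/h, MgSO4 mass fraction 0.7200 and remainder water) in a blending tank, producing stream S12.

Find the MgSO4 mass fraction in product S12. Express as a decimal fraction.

Vapour removed = 0.746×0.593×2440 = 1079.4 kg/h; concentrate = 1360.6 kg/h.
MgSO4 reaching the mixer = 993.08 (from concentrate) + 869×0.720 = 1618.8 kg/h.
Product flow = 1360.6 + 869 = 2229.6 kg/h; MgSO4 fraction = 0.7260.

0.7260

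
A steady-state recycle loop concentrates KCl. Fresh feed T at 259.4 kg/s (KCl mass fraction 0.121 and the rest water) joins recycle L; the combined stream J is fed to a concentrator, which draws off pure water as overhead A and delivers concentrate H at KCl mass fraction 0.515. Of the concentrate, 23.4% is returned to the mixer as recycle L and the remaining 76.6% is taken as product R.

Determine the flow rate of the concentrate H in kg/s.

79.56 kg/s

Overall KCl balance (none leaves overhead): KCl in fresh feed = KCl in product, i.e. 259.4×0.121 = (1−0.234)·H·0.515.
H = 31.387/(0.515×0.766) = 79.565 kg/s.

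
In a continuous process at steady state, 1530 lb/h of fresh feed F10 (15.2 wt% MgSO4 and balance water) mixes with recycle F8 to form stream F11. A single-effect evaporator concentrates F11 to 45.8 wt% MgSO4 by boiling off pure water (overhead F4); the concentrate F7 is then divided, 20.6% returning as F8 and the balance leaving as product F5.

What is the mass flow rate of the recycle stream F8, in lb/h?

Overall MgSO4 balance (none leaves overhead): MgSO4 in fresh feed = MgSO4 in product, i.e. 1530×0.152 = (1−0.206)·F7·0.458.
F7 = 232.56/(0.458×0.794) = 639.51 lb/h.
Recycle F8 = 0.206×639.51 = 131.74 lb/h.

131.7 lb/h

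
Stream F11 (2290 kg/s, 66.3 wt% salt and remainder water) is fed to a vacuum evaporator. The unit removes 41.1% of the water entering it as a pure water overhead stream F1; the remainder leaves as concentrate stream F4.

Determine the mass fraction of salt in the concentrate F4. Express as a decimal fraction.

0.770

salt is not removed: 2290×0.663 = 1518.3 kg/s of salt enters F4.
water entering = 2290×0.337 = 771.73 kg/s; overhead removed = 0.411×771.73 = 317.18 kg/s.
Concentrate = 2290 − 317.18 = 1972.8 kg/s.
Mass fraction = 1518.3/1972.8 = 0.770.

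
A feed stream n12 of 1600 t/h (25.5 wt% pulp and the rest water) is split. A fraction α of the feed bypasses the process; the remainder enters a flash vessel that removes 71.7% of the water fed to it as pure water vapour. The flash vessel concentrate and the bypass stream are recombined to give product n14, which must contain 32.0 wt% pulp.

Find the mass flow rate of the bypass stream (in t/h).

All 1600×0.255 = 408 t/h of pulp reaches n14, so n14 = 408/0.320 = 1275 t/h and vapour = 325 t/h.
The evaporator receives (1−α)·1600 of feed at 0.745 water and removes 0.717 of that water:
0.717×0.745×(1−α)×1600 = 325
(1−α) = 325/854.66 = 0.3803;  α = 0.6197.
Bypass flow = 0.6197×1600 = 991.57 t/h.

991.6 t/h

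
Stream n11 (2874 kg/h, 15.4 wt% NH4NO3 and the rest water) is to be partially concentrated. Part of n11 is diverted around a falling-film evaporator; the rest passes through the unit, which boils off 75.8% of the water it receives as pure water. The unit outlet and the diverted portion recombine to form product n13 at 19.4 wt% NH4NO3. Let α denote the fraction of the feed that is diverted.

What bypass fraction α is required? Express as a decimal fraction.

All 2874×0.154 = 442.6 kg/h of NH4NO3 reaches n13, so n13 = 442.6/0.194 = 2281.4 kg/h and vapour = 592.58 kg/h.
The evaporator receives (1−α)·2874 of feed at 0.846 water and removes 0.758 of that water:
0.758×0.846×(1−α)×2874 = 592.58
(1−α) = 592.58/1843 = 0.3215;  α = 0.6785.

0.678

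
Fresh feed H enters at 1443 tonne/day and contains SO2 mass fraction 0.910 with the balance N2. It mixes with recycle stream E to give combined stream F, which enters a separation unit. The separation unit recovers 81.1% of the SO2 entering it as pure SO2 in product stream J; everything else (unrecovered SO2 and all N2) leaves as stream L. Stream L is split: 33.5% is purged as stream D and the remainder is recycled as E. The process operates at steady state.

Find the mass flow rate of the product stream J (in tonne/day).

1218 tonne/day

SO2 in F: m_A = 1443×0.910 + (1−0.335)·(1−0.811)·m_A, so m_A = 1313.1/0.8743 = 1501.9 tonne/day.
Product J = 0.811×1501.9 = 1218 tonne/day.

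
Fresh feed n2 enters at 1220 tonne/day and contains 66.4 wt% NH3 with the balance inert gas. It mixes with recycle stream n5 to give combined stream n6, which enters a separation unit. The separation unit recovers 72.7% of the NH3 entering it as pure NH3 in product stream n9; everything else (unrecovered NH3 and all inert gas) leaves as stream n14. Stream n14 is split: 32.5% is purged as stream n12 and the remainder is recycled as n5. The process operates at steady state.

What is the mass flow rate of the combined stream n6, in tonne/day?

2254 tonne/day

inert gas enters only via n2 and leaves only via the purge: 1220×0.336 = 0.325×(inert gas in n14), and the separation unit passes all inert gas, so inert gas in n6 = inert gas in n14 = 1261.3 tonne/day.
NH3 in n6: m_A = 1220×0.664 + (1−0.325)·(1−0.727)·m_A, so m_A = 810.08/0.8157 = 993.08 tonne/day.
n6 = 993.08 + 1261.3 = 2254.4 tonne/day.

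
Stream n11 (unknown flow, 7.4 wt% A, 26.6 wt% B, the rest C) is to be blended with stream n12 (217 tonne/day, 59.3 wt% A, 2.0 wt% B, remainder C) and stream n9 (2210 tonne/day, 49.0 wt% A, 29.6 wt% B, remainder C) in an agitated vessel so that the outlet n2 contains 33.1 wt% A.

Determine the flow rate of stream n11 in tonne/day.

Let n11 be the unknown flow. Total out = 2427 + n11.
A balance: 1211.6 + 0.074·n11 = 0.331·(2427 + n11)
(0.074 − 0.331)·n11 = 0.331×2427 − 1211.6 = -408.24
n11 = -408.24 / -0.257 = 1588.5 tonne/day

1588 tonne/day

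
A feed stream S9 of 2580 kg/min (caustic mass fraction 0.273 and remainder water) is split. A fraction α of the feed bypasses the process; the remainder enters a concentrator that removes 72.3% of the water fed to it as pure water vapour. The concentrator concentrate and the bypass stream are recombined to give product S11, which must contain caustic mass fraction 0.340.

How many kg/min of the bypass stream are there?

All 2580×0.273 = 704.34 kg/min of caustic reaches S11, so S11 = 704.34/0.340 = 2071.6 kg/min and vapour = 508.41 kg/min.
The evaporator receives (1−α)·2580 of feed at 0.727 water and removes 0.723 of that water:
0.723×0.727×(1−α)×2580 = 508.41
(1−α) = 508.41/1356.1 = 0.3749;  α = 0.6251.
Bypass flow = 0.6251×2580 = 1612.7 kg/min.

1613 kg/min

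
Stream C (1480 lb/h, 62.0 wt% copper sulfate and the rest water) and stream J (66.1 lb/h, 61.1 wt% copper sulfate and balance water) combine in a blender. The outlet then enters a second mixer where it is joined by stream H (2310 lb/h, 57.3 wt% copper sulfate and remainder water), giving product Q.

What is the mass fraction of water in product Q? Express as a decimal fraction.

Overall, product flow = 3856.1 lb/h.
water in = 1480×0.380 + 66.1×0.389 + 2310×0.427 = 1574.5 lb/h.
water fraction in Q = 0.408.

0.408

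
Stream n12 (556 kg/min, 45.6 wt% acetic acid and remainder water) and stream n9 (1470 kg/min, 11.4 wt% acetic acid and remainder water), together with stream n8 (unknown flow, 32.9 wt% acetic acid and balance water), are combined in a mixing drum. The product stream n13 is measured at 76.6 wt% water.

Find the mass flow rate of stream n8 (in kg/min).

Let n8 be the unknown flow. Total out = 2026 + n8.
water balance: 1604.9 + 0.671·n8 = 0.766·(2026 + n8)
(0.671 − 0.766)·n8 = 0.766×2026 − 1604.9 = -52.968
n8 = -52.968 / -0.095 = 557.56 kg/min

557.6 kg/min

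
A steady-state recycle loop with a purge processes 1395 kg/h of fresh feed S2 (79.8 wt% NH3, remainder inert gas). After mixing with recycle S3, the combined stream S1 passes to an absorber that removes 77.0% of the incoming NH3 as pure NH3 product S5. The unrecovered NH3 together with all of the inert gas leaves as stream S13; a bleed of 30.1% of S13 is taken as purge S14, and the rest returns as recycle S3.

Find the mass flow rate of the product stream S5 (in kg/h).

1021 kg/h

NH3 in S1: m_A = 1395×0.798 + (1−0.301)·(1−0.770)·m_A, so m_A = 1113.2/0.8392 = 1326.5 kg/h.
Product S5 = 0.770×1326.5 = 1021.4 kg/h.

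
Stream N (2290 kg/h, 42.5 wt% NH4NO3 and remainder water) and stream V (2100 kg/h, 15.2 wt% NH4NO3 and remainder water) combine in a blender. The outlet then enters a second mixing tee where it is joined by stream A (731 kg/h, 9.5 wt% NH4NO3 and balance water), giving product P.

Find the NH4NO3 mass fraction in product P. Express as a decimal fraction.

0.266

Overall, product flow = 5121 kg/h.
NH4NO3 in = 2290×0.425 + 2100×0.152 + 731×0.095 = 1361.9 kg/h.
NH4NO3 fraction in P = 0.266.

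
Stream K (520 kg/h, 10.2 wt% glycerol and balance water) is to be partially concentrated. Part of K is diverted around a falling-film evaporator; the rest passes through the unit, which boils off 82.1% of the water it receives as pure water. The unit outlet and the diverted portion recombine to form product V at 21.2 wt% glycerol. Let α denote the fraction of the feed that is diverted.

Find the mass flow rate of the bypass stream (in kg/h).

All 520×0.102 = 53.04 kg/h of glycerol reaches V, so V = 53.04/0.212 = 250.19 kg/h and vapour = 269.81 kg/h.
The evaporator receives (1−α)·520 of feed at 0.898 water and removes 0.821 of that water:
0.821×0.898×(1−α)×520 = 269.81
(1−α) = 269.81/383.37 = 0.7038;  α = 0.2962.
Bypass flow = 0.2962×520 = 154.03 kg/h.

154 kg/h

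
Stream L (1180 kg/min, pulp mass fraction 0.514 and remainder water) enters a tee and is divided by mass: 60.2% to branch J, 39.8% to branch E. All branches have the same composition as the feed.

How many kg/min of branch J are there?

710.4 kg/min

Branch J flow = 0.602×1180 = 710.36 kg/min.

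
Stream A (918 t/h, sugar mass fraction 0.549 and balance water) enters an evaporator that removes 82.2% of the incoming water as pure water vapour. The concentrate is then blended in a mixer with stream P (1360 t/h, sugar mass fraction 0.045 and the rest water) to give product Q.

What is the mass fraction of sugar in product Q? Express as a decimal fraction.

Vapour removed = 0.822×0.451×918 = 340.32 t/h; concentrate = 577.68 t/h.
sugar reaching the mixer = 503.98 (from concentrate) + 1360×0.045 = 565.18 t/h.
Product flow = 577.68 + 1360 = 1937.7 t/h; sugar fraction = 0.292.

0.292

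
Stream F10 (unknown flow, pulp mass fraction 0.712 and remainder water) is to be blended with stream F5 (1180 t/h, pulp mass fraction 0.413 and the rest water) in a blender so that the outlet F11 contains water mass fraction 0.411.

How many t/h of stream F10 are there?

1688 t/h

Let F10 be the unknown flow. Total out = 1180 + F10.
water balance: 692.66 + 0.288·F10 = 0.411·(1180 + F10)
(0.288 − 0.411)·F10 = 0.411×1180 − 692.66 = -207.68
F10 = -207.68 / -0.123 = 1688.5 t/h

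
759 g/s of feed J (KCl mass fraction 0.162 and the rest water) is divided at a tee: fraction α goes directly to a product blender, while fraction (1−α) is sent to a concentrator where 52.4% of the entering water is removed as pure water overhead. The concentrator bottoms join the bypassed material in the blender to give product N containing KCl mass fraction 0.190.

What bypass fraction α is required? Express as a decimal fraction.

0.664

All 759×0.162 = 122.96 g/s of KCl reaches N, so N = 122.96/0.190 = 647.15 g/s and vapour = 111.85 g/s.
The evaporator receives (1−α)·759 of feed at 0.838 water and removes 0.524 of that water:
0.524×0.838×(1−α)×759 = 111.85
(1−α) = 111.85/333.29 = 0.3356;  α = 0.6644.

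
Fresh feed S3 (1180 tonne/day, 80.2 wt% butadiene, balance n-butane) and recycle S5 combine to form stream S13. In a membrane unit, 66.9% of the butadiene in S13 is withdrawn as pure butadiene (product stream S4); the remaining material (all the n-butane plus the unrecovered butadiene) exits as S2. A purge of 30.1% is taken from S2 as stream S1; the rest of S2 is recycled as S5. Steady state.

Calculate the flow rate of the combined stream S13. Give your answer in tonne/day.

2007 tonne/day

n-butane enters only via S3 and leaves only via the purge: 1180×0.198 = 0.301×(n-butane in S2), and the membrane unit passes all n-butane, so n-butane in S13 = n-butane in S2 = 776.21 tonne/day.
butadiene in S13: m_A = 1180×0.802 + (1−0.301)·(1−0.669)·m_A, so m_A = 946.36/0.7686 = 1231.2 tonne/day.
S13 = 1231.2 + 776.21 = 2007.4 tonne/day.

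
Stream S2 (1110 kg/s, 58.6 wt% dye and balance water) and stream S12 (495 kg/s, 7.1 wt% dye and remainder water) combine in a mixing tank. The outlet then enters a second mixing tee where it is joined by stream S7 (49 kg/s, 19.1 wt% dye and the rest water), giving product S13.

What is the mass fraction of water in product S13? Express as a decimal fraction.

0.580

Overall, product flow = 1654 kg/s.
water in = 1110×0.414 + 495×0.929 + 49×0.809 = 959.04 kg/s.
water fraction in S13 = 0.580.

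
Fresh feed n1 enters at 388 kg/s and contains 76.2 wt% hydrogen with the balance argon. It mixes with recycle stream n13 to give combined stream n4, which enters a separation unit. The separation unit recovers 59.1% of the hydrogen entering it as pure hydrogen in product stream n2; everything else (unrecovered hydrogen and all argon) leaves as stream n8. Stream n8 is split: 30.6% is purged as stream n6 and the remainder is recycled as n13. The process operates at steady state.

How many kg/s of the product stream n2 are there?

hydrogen in n4: m_A = 388×0.762 + (1−0.306)·(1−0.591)·m_A, so m_A = 295.66/0.7162 = 412.84 kg/s.
Product n2 = 0.591×412.84 = 243.99 kg/s.

244 kg/s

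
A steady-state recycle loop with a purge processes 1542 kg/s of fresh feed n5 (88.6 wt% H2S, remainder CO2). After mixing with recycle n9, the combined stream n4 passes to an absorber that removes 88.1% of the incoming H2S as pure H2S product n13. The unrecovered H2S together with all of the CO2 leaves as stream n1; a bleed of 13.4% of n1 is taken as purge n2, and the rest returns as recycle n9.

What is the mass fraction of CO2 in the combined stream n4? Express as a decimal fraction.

CO2 enters only via n5 and leaves only via the purge: 1542×0.114 = 0.134×(CO2 in n1), and the absorber passes all CO2, so CO2 in n4 = CO2 in n1 = 1311.9 kg/s.
H2S in n4: m_A = 1542×0.886 + (1−0.134)·(1−0.881)·m_A, so m_A = 1366.2/0.8969 = 1523.2 kg/s.
n4 = 1523.2 + 1311.9 = 2835 kg/s.
CO2 fraction in n4 = 1311.9/2835 = 0.463.

0.463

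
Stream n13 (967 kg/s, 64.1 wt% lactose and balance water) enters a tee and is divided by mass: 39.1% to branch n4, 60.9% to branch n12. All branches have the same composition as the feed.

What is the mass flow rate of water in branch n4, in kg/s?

Branch n4 total = 0.391×967 = 378.1 kg/s.
water in n4 = 0.359×378.1 = 135.74 kg/s.

135.7 kg/s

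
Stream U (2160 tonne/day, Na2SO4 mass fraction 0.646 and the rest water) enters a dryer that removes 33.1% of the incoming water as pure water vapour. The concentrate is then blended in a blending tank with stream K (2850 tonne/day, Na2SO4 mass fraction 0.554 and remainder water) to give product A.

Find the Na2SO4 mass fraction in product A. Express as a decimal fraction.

Vapour removed = 0.331×0.354×2160 = 253.1 tonne/day; concentrate = 1906.9 tonne/day.
Na2SO4 reaching the mixer = 1395.4 (from concentrate) + 2850×0.554 = 2974.3 tonne/day.
Product flow = 1906.9 + 2850 = 4756.9 tonne/day; Na2SO4 fraction = 0.625.

0.625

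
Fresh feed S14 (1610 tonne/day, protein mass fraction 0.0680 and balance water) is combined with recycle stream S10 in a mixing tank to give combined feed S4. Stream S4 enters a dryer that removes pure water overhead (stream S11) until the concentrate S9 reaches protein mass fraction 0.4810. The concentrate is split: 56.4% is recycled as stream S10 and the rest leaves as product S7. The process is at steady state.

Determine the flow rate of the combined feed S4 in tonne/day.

Overall protein balance (none leaves overhead): protein in fresh feed = protein in product, i.e. 1610×0.068 = (1−0.564)·S9·0.481.
S9 = 109.48/(0.481×0.436) = 522.04 tonne/day.
Recycle S10 = 0.564×522.04 = 294.43 tonne/day.
Combined feed S4 = 1610 + 294.43 = 1904.4 tonne/day.

1904 tonne/day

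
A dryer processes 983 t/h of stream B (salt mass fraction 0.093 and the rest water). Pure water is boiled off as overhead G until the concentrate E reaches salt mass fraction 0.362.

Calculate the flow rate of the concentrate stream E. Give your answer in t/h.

252.5 t/h

salt is conserved: 983×0.093 = 91.419 t/h all reports to the concentrate.
Concentrate = 91.419/(target fraction) = 252.54 t/h.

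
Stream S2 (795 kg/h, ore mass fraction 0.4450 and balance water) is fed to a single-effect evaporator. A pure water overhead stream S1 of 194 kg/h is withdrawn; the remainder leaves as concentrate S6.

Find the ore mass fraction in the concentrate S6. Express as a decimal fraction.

ore is not removed: 795×0.445 = 353.77 kg/h of ore enters S6.
Concentrate = 795 − 194 = 601 kg/h.
Mass fraction = 353.77/601 = 0.5886.

0.5886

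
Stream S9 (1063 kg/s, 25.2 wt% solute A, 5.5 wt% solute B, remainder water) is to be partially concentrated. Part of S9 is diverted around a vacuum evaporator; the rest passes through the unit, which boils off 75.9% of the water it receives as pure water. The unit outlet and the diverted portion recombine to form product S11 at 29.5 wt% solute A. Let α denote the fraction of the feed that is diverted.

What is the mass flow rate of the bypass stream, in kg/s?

All 1063×0.252 = 267.88 kg/s of solute A reaches S11, so S11 = 267.88/0.295 = 908.05 kg/s and vapour = 154.95 kg/s.
The evaporator receives (1−α)·1063 of feed at 0.693 water and removes 0.759 of that water:
0.759×0.693×(1−α)×1063 = 154.95
(1−α) = 154.95/559.12 = 0.2771;  α = 0.7229.
Bypass flow = 0.7229×1063 = 768.42 kg/s.

768.4 kg/s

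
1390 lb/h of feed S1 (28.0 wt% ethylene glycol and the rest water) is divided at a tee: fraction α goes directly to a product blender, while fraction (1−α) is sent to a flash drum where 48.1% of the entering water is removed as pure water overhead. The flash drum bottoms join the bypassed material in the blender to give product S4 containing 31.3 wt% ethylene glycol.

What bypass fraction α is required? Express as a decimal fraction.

0.696

All 1390×0.280 = 389.2 lb/h of ethylene glycol reaches S4, so S4 = 389.2/0.313 = 1243.5 lb/h and vapour = 146.55 lb/h.
The evaporator receives (1−α)·1390 of feed at 0.720 water and removes 0.481 of that water:
0.481×0.720×(1−α)×1390 = 146.55
(1−α) = 146.55/481.38 = 0.3044;  α = 0.6956.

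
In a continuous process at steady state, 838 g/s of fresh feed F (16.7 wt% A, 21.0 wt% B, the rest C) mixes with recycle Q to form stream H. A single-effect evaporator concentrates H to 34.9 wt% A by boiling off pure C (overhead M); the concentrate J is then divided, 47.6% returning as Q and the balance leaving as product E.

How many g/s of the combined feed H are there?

1202 g/s

Overall A balance (none leaves overhead): A in fresh feed = A in product, i.e. 838×0.167 = (1−0.476)·J·0.349.
J = 139.95/(0.349×0.524) = 765.25 g/s.
Recycle Q = 0.476×765.25 = 364.26 g/s.
Combined feed H = 838 + 364.26 = 1202.3 g/s.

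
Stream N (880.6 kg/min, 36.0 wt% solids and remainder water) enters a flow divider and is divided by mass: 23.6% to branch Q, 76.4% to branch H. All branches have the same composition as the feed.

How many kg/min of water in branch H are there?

430.6 kg/min

Branch H total = 0.764×880.6 = 672.78 kg/min.
water in H = 0.640×672.78 = 430.58 kg/min.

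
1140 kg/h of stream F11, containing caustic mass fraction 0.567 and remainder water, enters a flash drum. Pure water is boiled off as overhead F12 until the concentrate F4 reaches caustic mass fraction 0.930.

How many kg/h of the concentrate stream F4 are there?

caustic is conserved: 1140×0.567 = 646.38 kg/h all reports to the concentrate.
Concentrate = 646.38/(target fraction) = 695.03 kg/h.

695 kg/h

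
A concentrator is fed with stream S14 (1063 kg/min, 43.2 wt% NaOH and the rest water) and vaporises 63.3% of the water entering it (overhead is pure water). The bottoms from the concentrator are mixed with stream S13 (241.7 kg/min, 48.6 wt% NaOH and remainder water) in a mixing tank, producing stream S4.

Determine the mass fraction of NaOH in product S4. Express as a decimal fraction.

Vapour removed = 0.633×0.568×1063 = 382.2 kg/min; concentrate = 680.8 kg/min.
NaOH reaching the mixer = 459.22 (from concentrate) + 241.7×0.486 = 576.68 kg/min.
Product flow = 680.8 + 241.7 = 922.5 kg/min; NaOH fraction = 0.6251.

0.6251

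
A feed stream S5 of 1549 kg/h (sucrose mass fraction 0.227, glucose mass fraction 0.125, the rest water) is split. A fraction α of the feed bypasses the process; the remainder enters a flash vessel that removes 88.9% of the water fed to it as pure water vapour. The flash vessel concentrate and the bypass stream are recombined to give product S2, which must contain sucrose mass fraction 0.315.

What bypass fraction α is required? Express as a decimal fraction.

All 1549×0.227 = 351.62 kg/h of sucrose reaches S2, so S2 = 351.62/0.315 = 1116.3 kg/h and vapour = 432.74 kg/h.
The evaporator receives (1−α)·1549 of feed at 0.648 water and removes 0.889 of that water:
0.889×0.648×(1−α)×1549 = 432.74
(1−α) = 432.74/892.34 = 0.4849;  α = 0.5151.

0.515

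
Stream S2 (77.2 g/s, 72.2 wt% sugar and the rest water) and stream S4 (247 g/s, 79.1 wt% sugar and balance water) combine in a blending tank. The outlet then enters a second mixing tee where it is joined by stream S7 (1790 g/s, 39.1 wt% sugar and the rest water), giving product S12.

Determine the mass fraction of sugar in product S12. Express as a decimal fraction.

0.450

Overall, product flow = 2114.2 g/s.
sugar in = 77.2×0.722 + 247×0.791 + 1790×0.391 = 951.01 g/s.
sugar fraction in S12 = 0.450.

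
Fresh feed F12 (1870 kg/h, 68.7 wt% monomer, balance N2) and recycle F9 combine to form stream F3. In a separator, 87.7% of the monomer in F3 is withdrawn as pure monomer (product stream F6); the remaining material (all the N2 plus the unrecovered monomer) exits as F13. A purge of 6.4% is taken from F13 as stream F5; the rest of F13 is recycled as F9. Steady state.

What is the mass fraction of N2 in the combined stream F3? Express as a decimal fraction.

N2 enters only via F12 and leaves only via the purge: 1870×0.313 = 0.064×(N2 in F13), and the separator passes all N2, so N2 in F3 = N2 in F13 = 9145.5 kg/h.
monomer in F3: m_A = 1870×0.687 + (1−0.064)·(1−0.877)·m_A, so m_A = 1284.7/0.8849 = 1451.8 kg/h.
F3 = 1451.8 + 9145.5 = 10597 kg/h.
N2 fraction in F3 = 9145.5/10597 = 0.8630.

0.8630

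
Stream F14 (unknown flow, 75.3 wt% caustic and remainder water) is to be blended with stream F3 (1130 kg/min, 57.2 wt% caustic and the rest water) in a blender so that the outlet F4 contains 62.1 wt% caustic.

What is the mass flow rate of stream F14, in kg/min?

Let F14 be the unknown flow. Total out = 1130 + F14.
caustic balance: 646.36 + 0.753·F14 = 0.621·(1130 + F14)
(0.753 − 0.621)·F14 = 0.621×1130 − 646.36 = 55.37
F14 = 55.37 / 0.132 = 419.47 kg/min

419.5 kg/min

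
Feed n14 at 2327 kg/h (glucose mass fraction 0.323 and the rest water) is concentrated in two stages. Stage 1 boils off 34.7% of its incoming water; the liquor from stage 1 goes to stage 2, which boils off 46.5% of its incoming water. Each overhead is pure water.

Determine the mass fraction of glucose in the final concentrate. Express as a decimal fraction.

water in feed = 2327×0.677 = 1575.4 kg/h.
After stage 1: water left = (1−0.347)×1575.4 = 1028.7; stream total = 1780.3 kg/h.
After stage 2: water left = (1−0.465)×1028.7 = 550.37; final concentrate = 1302 kg/h.
glucose fraction = 751.62/1302 = 0.577.

0.577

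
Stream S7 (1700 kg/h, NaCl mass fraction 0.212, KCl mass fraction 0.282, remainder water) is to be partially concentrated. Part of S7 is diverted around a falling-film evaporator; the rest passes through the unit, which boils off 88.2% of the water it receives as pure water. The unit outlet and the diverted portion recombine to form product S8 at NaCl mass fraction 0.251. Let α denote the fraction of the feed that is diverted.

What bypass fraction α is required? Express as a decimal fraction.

0.652

All 1700×0.212 = 360.4 kg/h of NaCl reaches S8, so S8 = 360.4/0.251 = 1435.9 kg/h and vapour = 264.14 kg/h.
The evaporator receives (1−α)·1700 of feed at 0.506 water and removes 0.882 of that water:
0.882×0.506×(1−α)×1700 = 264.14
(1−α) = 264.14/758.7 = 0.3482;  α = 0.6518.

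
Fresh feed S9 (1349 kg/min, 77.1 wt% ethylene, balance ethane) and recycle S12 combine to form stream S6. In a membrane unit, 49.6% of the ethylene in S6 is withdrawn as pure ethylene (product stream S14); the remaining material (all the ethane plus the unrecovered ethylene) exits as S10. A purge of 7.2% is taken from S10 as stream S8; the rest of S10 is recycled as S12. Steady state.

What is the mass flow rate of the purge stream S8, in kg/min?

379.8 kg/min

ethane enters only via S9 and leaves only via the purge: 1349×0.229 = 0.072×(ethane in S10), and the membrane unit passes all ethane, so ethane in S6 = ethane in S10 = 4290.6 kg/min.
ethylene in S6: m_A = 1349×0.771 + (1−0.072)·(1−0.496)·m_A, so m_A = 1040.1/0.5323 = 1954 kg/min.
S10 = (1−0.496)×1954 + 4290.6 = 5275.4 kg/min.
Purge S8 = 0.072×5275.4 = 379.83 kg/min.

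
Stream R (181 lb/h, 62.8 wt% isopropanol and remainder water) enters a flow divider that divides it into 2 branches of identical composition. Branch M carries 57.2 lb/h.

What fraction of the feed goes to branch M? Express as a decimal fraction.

0.316

Fraction to M = 57.2/181 = 0.3160.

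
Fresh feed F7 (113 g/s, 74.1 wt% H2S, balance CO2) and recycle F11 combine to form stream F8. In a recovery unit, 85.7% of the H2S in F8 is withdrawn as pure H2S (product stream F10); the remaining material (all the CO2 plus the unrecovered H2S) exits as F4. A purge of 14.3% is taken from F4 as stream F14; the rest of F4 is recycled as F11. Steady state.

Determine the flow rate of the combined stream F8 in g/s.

300.1 g/s

CO2 enters only via F7 and leaves only via the purge: 113×0.259 = 0.143×(CO2 in F4), and the recovery unit passes all CO2, so CO2 in F8 = CO2 in F4 = 204.66 g/s.
H2S in F8: m_A = 113×0.741 + (1−0.143)·(1−0.857)·m_A, so m_A = 83.733/0.8774 = 95.428 g/s.
F8 = 95.428 + 204.66 = 300.09 g/s.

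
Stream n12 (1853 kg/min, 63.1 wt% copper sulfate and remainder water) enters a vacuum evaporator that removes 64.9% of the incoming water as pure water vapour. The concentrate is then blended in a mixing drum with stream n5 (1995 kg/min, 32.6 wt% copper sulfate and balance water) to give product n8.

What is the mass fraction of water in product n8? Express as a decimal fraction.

0.4655

Vapour removed = 0.649×0.369×1853 = 443.76 kg/min; concentrate = 1409.2 kg/min.
water reaching the mixer = 240 (from concentrate) + 1995×0.674 = 1584.6 kg/min.
Product flow = 1409.2 + 1995 = 3404.2 kg/min; water fraction = 0.4655.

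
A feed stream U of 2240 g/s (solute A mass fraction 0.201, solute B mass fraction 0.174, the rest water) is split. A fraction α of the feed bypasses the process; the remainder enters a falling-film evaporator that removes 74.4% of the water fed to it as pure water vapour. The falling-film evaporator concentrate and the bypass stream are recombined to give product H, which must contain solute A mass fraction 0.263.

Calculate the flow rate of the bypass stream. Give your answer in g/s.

All 2240×0.201 = 450.24 g/s of solute A reaches H, so H = 450.24/0.263 = 1711.9 g/s and vapour = 528.06 g/s.
The evaporator receives (1−α)·2240 of feed at 0.625 water and removes 0.744 of that water:
0.744×0.625×(1−α)×2240 = 528.06
(1−α) = 528.06/1041.6 = 0.5070;  α = 0.4930.
Bypass flow = 0.4930×2240 = 1104.4 g/s.

1104 g/s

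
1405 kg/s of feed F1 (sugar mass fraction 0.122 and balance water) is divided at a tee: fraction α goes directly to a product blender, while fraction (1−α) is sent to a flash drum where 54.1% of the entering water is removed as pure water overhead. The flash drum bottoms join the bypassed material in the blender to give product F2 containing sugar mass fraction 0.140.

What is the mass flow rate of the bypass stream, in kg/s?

All 1405×0.122 = 171.41 kg/s of sugar reaches F2, so F2 = 171.41/0.140 = 1224.4 kg/s and vapour = 180.64 kg/s.
The evaporator receives (1−α)·1405 of feed at 0.878 water and removes 0.541 of that water:
0.541×0.878×(1−α)×1405 = 180.64
(1−α) = 180.64/667.37 = 0.2707;  α = 0.7293.
Bypass flow = 0.7293×1405 = 1024.7 kg/s.

1025 kg/s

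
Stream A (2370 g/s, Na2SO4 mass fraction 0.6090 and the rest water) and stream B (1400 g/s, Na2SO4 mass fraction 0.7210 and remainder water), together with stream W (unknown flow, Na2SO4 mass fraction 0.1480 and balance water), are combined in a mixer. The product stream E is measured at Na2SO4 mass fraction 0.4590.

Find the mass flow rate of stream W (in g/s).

2323 g/s

Let W be the unknown flow. Total out = 3770 + W.
Na2SO4 balance: 2452.7 + 0.148·W = 0.459·(3770 + W)
(0.148 − 0.459)·W = 0.459×3770 − 2452.7 = -722.3
W = -722.3 / -0.311 = 2322.5 g/s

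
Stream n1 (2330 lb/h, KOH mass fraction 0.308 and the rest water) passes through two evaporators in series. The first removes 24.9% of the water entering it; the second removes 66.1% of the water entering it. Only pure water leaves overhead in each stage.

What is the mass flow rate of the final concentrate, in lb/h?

1128 lb/h

water in feed = 2330×0.692 = 1612.4 lb/h.
After stage 1: water left = (1−0.249)×1612.4 = 1210.9; stream total = 1928.5 lb/h.
After stage 2: water left = (1−0.661)×1210.9 = 410.49; final concentrate = 1128.1 lb/h.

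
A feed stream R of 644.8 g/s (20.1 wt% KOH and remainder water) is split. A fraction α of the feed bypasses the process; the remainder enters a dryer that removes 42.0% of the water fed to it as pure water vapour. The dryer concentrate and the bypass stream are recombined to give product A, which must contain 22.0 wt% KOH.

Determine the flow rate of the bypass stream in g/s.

All 644.8×0.201 = 129.6 g/s of KOH reaches A, so A = 129.6/0.220 = 589.11 g/s and vapour = 55.687 g/s.
The evaporator receives (1−α)·644.8 of feed at 0.799 water and removes 0.420 of that water:
0.420×0.799×(1−α)×644.8 = 55.687
(1−α) = 55.687/216.38 = 0.2574;  α = 0.7426.
Bypass flow = 0.7426×644.8 = 478.86 g/s.

478.9 g/s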